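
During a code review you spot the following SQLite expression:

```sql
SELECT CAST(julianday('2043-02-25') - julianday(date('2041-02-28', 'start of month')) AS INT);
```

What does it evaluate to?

754

`start of month` rewinds 2041-02-28 to 2041-02-01.
27 days remain in February 2041 after the 1st (28 − 1).
Full months from March 2041 through January 2043 contribute their day counts.
Then 25 days into February 2043.
Total: 27 + 31 + 30 + 31 + 30 + 31 + 31 + 30 + 31 + 30 + 31 + 31 + 28 + 31 + 30 + 31 + 30 + 31 + 31 + 30 + 31 + 30 + 31 + 31 + 25 = 754.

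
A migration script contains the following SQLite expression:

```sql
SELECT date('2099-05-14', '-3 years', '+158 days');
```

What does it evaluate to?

Adding -3 years to 2099-05-14 gives 2096-05-14.
Applying '+158 days' to 2096-05-14: counting 158 days forward gives 2096-10-19.

2096-10-19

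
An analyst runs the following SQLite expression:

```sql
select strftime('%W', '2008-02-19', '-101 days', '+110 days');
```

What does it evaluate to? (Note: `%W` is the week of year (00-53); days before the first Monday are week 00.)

First apply '-101 days', '+110 days': 2008-02-19 → 2008-02-28.
2008-02-28 is a Thursday. SQLite's %W counts Mondays since the year started; the result is 08.

08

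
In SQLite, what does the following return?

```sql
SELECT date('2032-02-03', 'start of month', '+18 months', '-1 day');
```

2033-07-31

`start of month` rewinds 2032-02-03 to 2032-02-01.
Adding +18 months to 2032-02-01 gives 2033-08-01.
Going back 1 day from 2033-08-01 reaches 2033-07-31 (last day of July, 31 days).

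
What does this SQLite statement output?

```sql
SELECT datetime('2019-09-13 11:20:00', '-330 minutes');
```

330 minutes = 5h 30m; -330 minutes from 2019-09-13 11:20:00 is 2019-09-13 05:50:00.

2019-09-13 05:50:00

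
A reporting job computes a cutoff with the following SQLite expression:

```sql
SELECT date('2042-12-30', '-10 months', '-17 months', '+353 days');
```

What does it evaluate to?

Adding -10 months to 2042-12-30 targets 2042-02-30. February 2042 has only 28 days, so SQLite normalizes the 2-day overflow forward to 2042-03-02.
Adding -17 months to 2042-03-02 gives 2040-10-02.
Applying '+353 days' to 2040-10-02: counting 353 days forward gives 2041-09-20.

2041-09-20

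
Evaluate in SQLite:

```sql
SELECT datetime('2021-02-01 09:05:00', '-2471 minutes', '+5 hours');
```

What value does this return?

2471 minutes = 41h 11m; -2471 minutes from 2021-02-01 09:05:00 is 2021-01-30 15:54:00 (crosses midnight).
+5 hours from 2021-01-30 15:54:00 is 2021-01-30 20:54:00.

2021-01-30 20:54:00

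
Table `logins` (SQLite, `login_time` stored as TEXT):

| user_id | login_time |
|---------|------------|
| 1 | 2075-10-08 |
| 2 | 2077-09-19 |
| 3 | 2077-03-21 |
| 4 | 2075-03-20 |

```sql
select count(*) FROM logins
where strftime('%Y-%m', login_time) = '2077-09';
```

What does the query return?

1

Rows with year-month 2077-09: 2077-09-19 → 1.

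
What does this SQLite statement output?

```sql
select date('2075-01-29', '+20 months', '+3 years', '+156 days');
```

2080-03-03

Adding +20 months to 2075-01-29 gives 2076-09-29.
Adding +3 years to 2076-09-29 gives 2079-09-29.
Applying '+156 days' to 2079-09-29: counting 156 days forward gives 2080-03-03.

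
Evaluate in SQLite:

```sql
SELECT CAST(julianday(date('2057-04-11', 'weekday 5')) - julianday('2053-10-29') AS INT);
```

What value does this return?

1262

`weekday 5` advances to the next Friday; 2057-04-11 is a Wednesday, so it moves forward to 2057-04-13.
2 days remain in October 2053 after the 29th (31 − 29).
Full months from November 2053 through March 2057 contribute their day counts.
Then 13 days into April 2057.
Total: 2 + 30 + 31 + 31 + 28 + 31 + 30 + 31 + 30 + 31 + 31 + 30 + 31 + 30 + 31 + 31 + 28 + 31 + 30 + 31 + 30 + 31 + 31 + 30 + 31 + 30 + 31 + 31 + 29 + 31 + 30 + 31 + 30 + 31 + 31 + 30 + 31 + 30 + 31 + 31 + 28 + 31 + 13 = 1262.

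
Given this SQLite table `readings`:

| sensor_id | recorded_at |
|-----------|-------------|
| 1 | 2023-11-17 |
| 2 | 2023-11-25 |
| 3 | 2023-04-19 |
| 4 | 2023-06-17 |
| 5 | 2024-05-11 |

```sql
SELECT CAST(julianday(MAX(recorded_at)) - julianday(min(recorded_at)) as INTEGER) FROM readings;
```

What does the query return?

MIN = 2023-04-19, MAX = 2024-05-11.
11 days remain in April 2023 after the 19th (30 − 19).
Full months from May 2023 through April 2024 contribute their day counts.
Then 11 days into May 2024.
Total: 11 + 31 + 30 + 31 + 31 + 30 + 31 + 30 + 31 + 31 + 29 + 31 + 30 + 11 = 388.

388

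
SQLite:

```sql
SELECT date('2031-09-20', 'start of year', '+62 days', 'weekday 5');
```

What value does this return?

`start of year` rewinds 2031-09-20 to 2031-01-01.
Applying '+62 days' to 2031-01-01: counting 62 days forward gives 2031-03-04.
`weekday 5` advances to the next Friday; 2031-03-04 is a Tuesday, so it moves forward to 2031-03-07.

2031-03-07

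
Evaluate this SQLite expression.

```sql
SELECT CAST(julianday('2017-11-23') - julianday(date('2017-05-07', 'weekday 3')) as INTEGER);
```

197

`weekday 3` advances to the next Wednesday; 2017-05-07 is a Sunday, so it moves forward to 2017-05-10.
21 days remain in May 2017 after the 10th (31 − 10).
June 2017: 30 days.
July 2017: 31 days.
August 2017: 31 days.
September 2017: 30 days.
October 2017: 31 days.
Then 23 days into November 2017.
Total: 21 + 30 + 31 + 31 + 30 + 31 + 23 = 197.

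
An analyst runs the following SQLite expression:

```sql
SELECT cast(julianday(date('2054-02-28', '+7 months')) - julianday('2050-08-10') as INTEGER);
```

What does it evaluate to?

1510

Adding +7 months to 2054-02-28 gives 2054-09-28.
21 days remain in August 2050 after the 10th (31 − 10).
Full months from September 2050 through August 2054 contribute their day counts.
Then 28 days into September 2054.
Total: 21 + 30 + 31 + 30 + 31 + 31 + 28 + 31 + 30 + 31 + 30 + 31 + 31 + 30 + 31 + 30 + 31 + 31 + 29 + 31 + 30 + 31 + 30 + 31 + 31 + 30 + 31 + 30 + 31 + 31 + 28 + 31 + 30 + 31 + 30 + 31 + 31 + 30 + 31 + 30 + 31 + 31 + 28 + 31 + 30 + 31 + 30 + 31 + 31 + 28 = 1510.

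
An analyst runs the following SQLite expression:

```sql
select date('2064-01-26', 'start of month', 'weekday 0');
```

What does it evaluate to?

2064-01-06

`start of month` rewinds 2064-01-26 to 2064-01-01.
`weekday 0` advances to the next Sunday; 2064-01-01 is a Tuesday, so it moves forward to 2064-01-06.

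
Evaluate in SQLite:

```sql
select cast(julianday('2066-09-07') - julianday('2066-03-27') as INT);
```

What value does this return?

4 days remain in March 2066 after the 27th (31 − 27).
April 2066: 30 days.
May 2066: 31 days.
June 2066: 30 days.
July 2066: 31 days.
August 2066: 31 days.
Then 7 days into September 2066.
Total: 4 + 30 + 31 + 30 + 31 + 31 + 7 = 164.

164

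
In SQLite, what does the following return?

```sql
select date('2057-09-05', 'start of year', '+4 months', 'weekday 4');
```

2057-05-03

`start of year` rewinds 2057-09-05 to 2057-01-01.
Adding +4 months to 2057-01-01 gives 2057-05-01.
`weekday 4` advances to the next Thursday; 2057-05-01 is a Tuesday, so it moves forward to 2057-05-03.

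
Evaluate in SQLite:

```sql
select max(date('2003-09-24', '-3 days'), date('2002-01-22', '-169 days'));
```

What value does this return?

2003-09-21

date('2003-09-24', '-3 days') → 2003-09-21.
date('2002-01-22', '-169 days') → 2001-08-06.
Later of the two is 2003-09-21.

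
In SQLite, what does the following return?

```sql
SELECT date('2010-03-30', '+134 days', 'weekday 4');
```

2010-08-12

Applying '+134 days' to 2010-03-30: counting 134 days forward gives 2010-08-11.
`weekday 4` advances to the next Thursday; 2010-08-11 is a Wednesday, so it moves forward to 2010-08-12.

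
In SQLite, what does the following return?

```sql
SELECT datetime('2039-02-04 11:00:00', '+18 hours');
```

+18 hours from 2039-02-04 11:00:00 is 2039-02-05 05:00:00 (crosses midnight).

2039-02-05 05:00:00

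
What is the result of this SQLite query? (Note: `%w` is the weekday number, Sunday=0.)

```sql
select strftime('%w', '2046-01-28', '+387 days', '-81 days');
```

5

First apply '+387 days', '-81 days': 2046-01-28 → 2046-11-30.
2046-11-30 is a Friday; with Sunday=0 that is 5.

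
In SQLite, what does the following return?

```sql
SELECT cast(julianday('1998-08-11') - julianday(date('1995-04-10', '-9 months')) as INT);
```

1493

Adding -9 months to 1995-04-10 gives 1994-07-10.
21 days remain in July 1994 after the 10th (31 − 10).
Full months from August 1994 through July 1998 contribute their day counts.
Then 11 days into August 1998.
Total: 21 + 31 + 30 + 31 + 30 + 31 + 31 + 28 + 31 + 30 + 31 + 30 + 31 + 31 + 30 + 31 + 30 + 31 + 31 + 29 + 31 + 30 + 31 + 30 + 31 + 31 + 30 + 31 + 30 + 31 + 31 + 28 + 31 + 30 + 31 + 30 + 31 + 31 + 30 + 31 + 30 + 31 + 31 + 28 + 31 + 30 + 31 + 30 + 31 + 11 = 1493.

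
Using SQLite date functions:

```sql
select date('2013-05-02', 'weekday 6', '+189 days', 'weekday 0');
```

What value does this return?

2013-11-10

`weekday 6` advances to the next Saturday; 2013-05-02 is a Thursday, so it moves forward to 2013-05-04.
Applying '+189 days' to 2013-05-04: counting 189 days forward gives 2013-11-09.
`weekday 0` advances to the next Sunday; 2013-11-09 is a Saturday, so it moves forward to 2013-11-10.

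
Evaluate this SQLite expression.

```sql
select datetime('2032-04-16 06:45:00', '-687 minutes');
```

687 minutes = 11h 27m; -687 minutes from 2032-04-16 06:45:00 is 2032-04-15 19:18:00 (crosses midnight).

2032-04-15 19:18:00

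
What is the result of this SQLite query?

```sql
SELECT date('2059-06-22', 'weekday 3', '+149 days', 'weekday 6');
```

2059-11-22

`weekday 3` advances to the next Wednesday; 2059-06-22 is a Sunday, so it moves forward to 2059-06-25.
Applying '+149 days' to 2059-06-25: counting 149 days forward gives 2059-11-21.
`weekday 6` advances to the next Saturday; 2059-11-21 is a Friday, so it moves forward to 2059-11-22.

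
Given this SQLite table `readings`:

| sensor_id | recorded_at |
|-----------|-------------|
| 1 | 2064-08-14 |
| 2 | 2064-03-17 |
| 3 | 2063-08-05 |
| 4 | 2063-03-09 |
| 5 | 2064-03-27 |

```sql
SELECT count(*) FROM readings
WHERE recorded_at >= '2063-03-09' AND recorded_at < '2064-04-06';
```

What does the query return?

Rows in [2063-03-09, 2064-04-06): 2064-03-17, 2063-08-05, 2063-03-09, 2064-03-27 → 4 rows.

4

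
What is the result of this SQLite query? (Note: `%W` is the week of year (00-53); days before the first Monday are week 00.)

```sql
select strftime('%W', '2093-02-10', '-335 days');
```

First apply '-335 days': 2093-02-10 → 2092-03-12.
2092-03-12 is a Wednesday. SQLite's %W counts Mondays since the year started; the result is 10.

10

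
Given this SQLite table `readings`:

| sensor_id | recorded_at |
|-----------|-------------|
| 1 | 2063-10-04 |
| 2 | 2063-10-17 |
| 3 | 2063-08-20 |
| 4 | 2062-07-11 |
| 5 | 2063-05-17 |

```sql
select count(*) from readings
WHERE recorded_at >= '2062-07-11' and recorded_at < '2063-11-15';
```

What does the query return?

5

Rows in [2062-07-11, 2063-11-15): 2063-10-04, 2063-10-17, 2063-08-20, 2062-07-11, 2063-05-17 → 5 rows.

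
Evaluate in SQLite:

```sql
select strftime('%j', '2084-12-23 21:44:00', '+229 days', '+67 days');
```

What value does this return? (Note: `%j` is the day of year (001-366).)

First apply '+229 days', '+67 days': 2084-12-23 21:44:00 → 2085-10-15 21:44:00.
Day-of-year for 2085-10-15: days since 2085-01-01 inclusive = 288, zero-padded to 288.

288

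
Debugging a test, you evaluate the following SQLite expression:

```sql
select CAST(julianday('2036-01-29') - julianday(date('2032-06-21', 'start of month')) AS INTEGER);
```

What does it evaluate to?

`start of month` rewinds 2032-06-21 to 2032-06-01.
29 days remain in June 2032 after the 1st (30 − 1).
Full months from July 2032 through December 2035 contribute their day counts.
Then 29 days into January 2036.
Total: 29 + 31 + 31 + 30 + 31 + 30 + 31 + 31 + 28 + 31 + 30 + 31 + 30 + 31 + 31 + 30 + 31 + 30 + 31 + 31 + 28 + 31 + 30 + 31 + 30 + 31 + 31 + 30 + 31 + 30 + 31 + 31 + 28 + 31 + 30 + 31 + 30 + 31 + 31 + 30 + 31 + 30 + 31 + 29 = 1337.

1337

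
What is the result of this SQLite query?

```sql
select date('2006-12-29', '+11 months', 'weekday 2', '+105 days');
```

Adding +11 months to 2006-12-29 gives 2007-11-29.
`weekday 2` advances to the next Tuesday; 2007-11-29 is a Thursday, so it moves forward to 2007-12-04.
Applying '+105 days' to 2007-12-04: counting 105 days forward gives 2008-03-18.

2008-03-18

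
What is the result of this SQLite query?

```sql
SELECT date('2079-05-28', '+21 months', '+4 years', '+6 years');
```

Adding +21 months to 2079-05-28 gives 2081-02-28.
Adding +4 years to 2081-02-28 gives 2085-02-28.
Adding +6 years to 2085-02-28 gives 2091-02-28.

2091-02-28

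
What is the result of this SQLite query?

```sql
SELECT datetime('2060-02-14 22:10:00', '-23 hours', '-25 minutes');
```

2060-02-13 22:45:00

-23 hours from 2060-02-14 22:10:00 is 2060-02-13 23:10:00 (crosses midnight).
-25 minutes from 2060-02-13 23:10:00 is 2060-02-13 22:45:00.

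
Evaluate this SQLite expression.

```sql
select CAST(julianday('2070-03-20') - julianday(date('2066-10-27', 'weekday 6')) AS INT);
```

`weekday 6` advances to the next Saturday; 2066-10-27 is a Wednesday, so it moves forward to 2066-10-30.
1 day remains in October 2066 after the 30th (31 − 30).
Full months from November 2066 through February 2070 contribute their day counts.
Then 20 days into March 2070.
Total: 1 + 30 + 31 + 31 + 28 + 31 + 30 + 31 + 30 + 31 + 31 + 30 + 31 + 30 + 31 + 31 + 29 + 31 + 30 + 31 + 30 + 31 + 31 + 30 + 31 + 30 + 31 + 31 + 28 + 31 + 30 + 31 + 30 + 31 + 31 + 30 + 31 + 30 + 31 + 31 + 28 + 20 = 1237.

1237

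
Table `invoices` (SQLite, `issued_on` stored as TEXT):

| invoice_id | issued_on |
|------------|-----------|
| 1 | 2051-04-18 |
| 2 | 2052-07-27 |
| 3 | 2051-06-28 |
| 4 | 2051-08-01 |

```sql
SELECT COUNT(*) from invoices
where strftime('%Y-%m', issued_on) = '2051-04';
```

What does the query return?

1

Rows with year-month 2051-04: 2051-04-18 → 1.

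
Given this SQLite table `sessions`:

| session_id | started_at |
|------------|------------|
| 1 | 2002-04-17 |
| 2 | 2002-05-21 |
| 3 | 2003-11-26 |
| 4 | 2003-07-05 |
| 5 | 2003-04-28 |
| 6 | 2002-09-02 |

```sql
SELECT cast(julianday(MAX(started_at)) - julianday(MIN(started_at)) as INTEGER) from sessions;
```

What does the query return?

588

MIN = 2002-04-17, MAX = 2003-11-26.
13 days remain in April 2002 after the 17th (30 − 17).
Full months from May 2002 through October 2003 contribute their day counts.
Then 26 days into November 2003.
Total: 13 + 31 + 30 + 31 + 31 + 30 + 31 + 30 + 31 + 31 + 28 + 31 + 30 + 31 + 30 + 31 + 31 + 30 + 31 + 26 = 588.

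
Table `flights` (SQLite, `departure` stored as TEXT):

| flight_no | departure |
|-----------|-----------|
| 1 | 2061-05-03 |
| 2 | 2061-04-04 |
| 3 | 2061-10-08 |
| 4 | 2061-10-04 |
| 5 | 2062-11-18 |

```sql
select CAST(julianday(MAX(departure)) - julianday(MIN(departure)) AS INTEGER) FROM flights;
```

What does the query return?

MIN = 2061-04-04, MAX = 2062-11-18.
26 days remain in April 2061 after the 4th (30 − 4).
Full months from May 2061 through October 2062 contribute their day counts.
Then 18 days into November 2062.
Total: 26 + 31 + 30 + 31 + 31 + 30 + 31 + 30 + 31 + 31 + 28 + 31 + 30 + 31 + 30 + 31 + 31 + 30 + 31 + 18 = 593.

593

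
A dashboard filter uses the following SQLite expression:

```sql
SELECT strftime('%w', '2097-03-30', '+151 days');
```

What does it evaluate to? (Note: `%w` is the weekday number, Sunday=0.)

First apply '+151 days': 2097-03-30 → 2097-08-28.
2097-08-28 is a Wednesday; with Sunday=0 that is 3.

3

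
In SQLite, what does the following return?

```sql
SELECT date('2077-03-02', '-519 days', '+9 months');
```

2076-06-30

Applying '-519 days' to 2077-03-02: counting 519 days back gives 2075-09-30.
Adding +9 months to 2075-09-30 gives 2076-06-30.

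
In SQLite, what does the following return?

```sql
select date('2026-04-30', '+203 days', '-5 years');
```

Applying '+203 days' to 2026-04-30: counting 203 days forward gives 2026-11-19.
Adding -5 years to 2026-11-19 gives 2021-11-19.

2021-11-19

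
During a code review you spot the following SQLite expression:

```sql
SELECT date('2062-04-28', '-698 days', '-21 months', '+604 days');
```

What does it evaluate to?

2060-04-25

Applying '-698 days' to 2062-04-28: counting 698 days back gives 2060-05-30.
Adding -21 months to 2060-05-30 gives 2058-08-30.
Applying '+604 days' to 2058-08-30: counting 604 days forward gives 2060-04-25.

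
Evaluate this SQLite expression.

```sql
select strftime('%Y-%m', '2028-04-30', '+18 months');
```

First apply '+18 months': 2028-04-30 → 2029-10-30.
`%Y-%m` extracts the year-month: 2029-10.

2029-10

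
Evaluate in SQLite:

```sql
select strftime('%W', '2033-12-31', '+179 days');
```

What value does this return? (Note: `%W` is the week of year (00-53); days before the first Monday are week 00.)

26

First apply '+179 days': 2033-12-31 → 2034-06-28.
2034-06-28 is a Wednesday. SQLite's %W counts Mondays since the year started; the result is 26.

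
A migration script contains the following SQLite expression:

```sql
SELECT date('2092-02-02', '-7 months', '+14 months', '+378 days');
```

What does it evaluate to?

Adding -7 months to 2092-02-02 gives 2091-07-02.
Adding +14 months to 2091-07-02 gives 2092-09-02.
Applying '+378 days' to 2092-09-02: counting 378 days forward gives 2093-09-15.

2093-09-15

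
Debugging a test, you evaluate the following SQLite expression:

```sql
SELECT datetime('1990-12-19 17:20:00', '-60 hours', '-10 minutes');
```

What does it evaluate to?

1990-12-17 05:10:00

-60 hours from 1990-12-19 17:20:00 is 1990-12-17 05:20:00 (crosses midnight).
-10 minutes from 1990-12-17 05:20:00 is 1990-12-17 05:10:00.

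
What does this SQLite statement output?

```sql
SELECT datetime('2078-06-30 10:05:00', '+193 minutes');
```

193 minutes = 3h 13m; +193 minutes from 2078-06-30 10:05:00 is 2078-06-30 13:18:00.

2078-06-30 13:18:00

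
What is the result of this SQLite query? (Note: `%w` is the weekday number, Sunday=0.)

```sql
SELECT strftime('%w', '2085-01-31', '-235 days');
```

6

First apply '-235 days': 2085-01-31 → 2084-06-10.
2084-06-10 is a Saturday; with Sunday=0 that is 6.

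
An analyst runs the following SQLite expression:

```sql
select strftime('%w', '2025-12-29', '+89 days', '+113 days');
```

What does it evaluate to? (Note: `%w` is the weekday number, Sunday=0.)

0

First apply '+89 days', '+113 days': 2025-12-29 → 2026-07-19.
2026-07-19 is a Sunday; with Sunday=0 that is 0.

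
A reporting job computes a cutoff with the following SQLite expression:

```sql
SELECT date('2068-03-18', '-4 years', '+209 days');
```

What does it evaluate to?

2064-10-13

Adding -4 years to 2068-03-18 gives 2064-03-18.
Applying '+209 days' to 2064-03-18: counting 209 days forward gives 2064-10-13.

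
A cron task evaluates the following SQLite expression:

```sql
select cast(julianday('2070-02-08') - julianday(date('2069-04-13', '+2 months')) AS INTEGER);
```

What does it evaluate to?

240

Adding +2 months to 2069-04-13 gives 2069-06-13.
17 days remain in June 2069 after the 13th (30 − 13).
Full months from July 2069 through January 2070 contribute their day counts.
Then 8 days into February 2070.
Total: 17 + 31 + 31 + 30 + 31 + 30 + 31 + 31 + 8 = 240.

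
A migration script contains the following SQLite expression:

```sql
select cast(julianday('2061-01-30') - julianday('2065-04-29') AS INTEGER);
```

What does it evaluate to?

1 day remains in January 2061 after the 30th (31 − 30).
Full months from February 2061 through March 2065 contribute their day counts.
Then 29 days into April 2065.
Total: 1 + 28 + 31 + 30 + 31 + 30 + 31 + 31 + 30 + 31 + 30 + 31 + 31 + 28 + 31 + 30 + 31 + 30 + 31 + 31 + 30 + 31 + 30 + 31 + 31 + 28 + 31 + 30 + 31 + 30 + 31 + 31 + 30 + 31 + 30 + 31 + 31 + 29 + 31 + 30 + 31 + 30 + 31 + 31 + 30 + 31 + 30 + 31 + 31 + 28 + 31 + 29 = 1550.
The subtraction is earlier − later, so the result is −1550 → -1550.

-1550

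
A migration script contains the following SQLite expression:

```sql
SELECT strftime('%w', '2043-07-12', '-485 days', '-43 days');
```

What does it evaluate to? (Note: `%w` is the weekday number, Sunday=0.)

4

First apply '-485 days', '-43 days': 2043-07-12 → 2042-01-30.
2042-01-30 is a Thursday; with Sunday=0 that is 4.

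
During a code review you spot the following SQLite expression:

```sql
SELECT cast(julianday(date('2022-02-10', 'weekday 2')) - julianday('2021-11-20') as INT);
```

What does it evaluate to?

`weekday 2` advances to the next Tuesday; 2022-02-10 is a Thursday, so it moves forward to 2022-02-15.
10 days remain in November 2021 after the 20th (30 − 20).
December 2021: 31 days.
January 2022: 31 days.
Then 15 days into February 2022.
Total: 10 + 31 + 31 + 15 = 87.

87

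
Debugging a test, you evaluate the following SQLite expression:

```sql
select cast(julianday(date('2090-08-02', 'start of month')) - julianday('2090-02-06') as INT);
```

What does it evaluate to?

`start of month` rewinds 2090-08-02 to 2090-08-01.
22 days remain in February 2090 after the 6th (28 − 6).
March 2090: 31 days.
April 2090: 30 days.
May 2090: 31 days.
June 2090: 30 days.
July 2090: 31 days.
Then 1 day into August 2090.
Total: 22 + 31 + 30 + 31 + 30 + 31 + 1 = 176.

176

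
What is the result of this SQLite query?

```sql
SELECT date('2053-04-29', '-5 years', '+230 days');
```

2048-12-15

Adding -5 years to 2053-04-29 gives 2048-04-29.
Applying '+230 days' to 2048-04-29: counting 230 days forward gives 2048-12-15.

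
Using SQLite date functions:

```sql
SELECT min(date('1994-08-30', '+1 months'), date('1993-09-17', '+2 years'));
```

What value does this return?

1994-09-30

date('1994-08-30', '+1 months') → 1994-09-30.
date('1993-09-17', '+2 years') → 1995-09-17.
Earlier of the two is 1994-09-30.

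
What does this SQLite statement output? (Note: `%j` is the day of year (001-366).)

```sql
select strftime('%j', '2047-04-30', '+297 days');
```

First apply '+297 days': 2047-04-30 → 2048-02-21.
Day-of-year for 2048-02-21: days since 2048-01-01 inclusive = 52, zero-padded to 052.

052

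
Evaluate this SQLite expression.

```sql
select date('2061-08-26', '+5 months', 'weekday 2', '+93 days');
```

2062-05-04

Adding +5 months to 2061-08-26 gives 2062-01-26.
`weekday 2` advances to the next Tuesday; 2062-01-26 is a Thursday, so it moves forward to 2062-01-31.
Applying '+93 days' to 2062-01-31: counting 93 days forward gives 2062-05-04.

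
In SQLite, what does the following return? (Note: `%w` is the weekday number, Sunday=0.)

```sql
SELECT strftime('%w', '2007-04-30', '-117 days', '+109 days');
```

0

First apply '-117 days', '+109 days': 2007-04-30 → 2007-04-22.
2007-04-22 is a Sunday; with Sunday=0 that is 0.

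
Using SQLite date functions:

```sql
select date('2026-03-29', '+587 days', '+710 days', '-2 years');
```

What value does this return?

Applying '+587 days' to 2026-03-29: counting 587 days forward gives 2027-11-06.
Applying '+710 days' to 2027-11-06: counting 710 days forward gives 2029-10-16.
Adding -2 years to 2029-10-16 gives 2027-10-16.

2027-10-16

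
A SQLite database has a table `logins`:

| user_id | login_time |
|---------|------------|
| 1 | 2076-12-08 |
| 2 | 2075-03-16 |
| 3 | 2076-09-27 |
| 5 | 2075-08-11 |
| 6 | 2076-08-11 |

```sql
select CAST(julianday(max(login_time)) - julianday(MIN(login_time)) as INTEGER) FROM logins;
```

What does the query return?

633

MIN = 2075-03-16, MAX = 2076-12-08.
15 days remain in March 2075 after the 16th (31 − 16).
Full months from April 2075 through November 2076 contribute their day counts.
Then 8 days into December 2076.
Total: 15 + 30 + 31 + 30 + 31 + 31 + 30 + 31 + 30 + 31 + 31 + 29 + 31 + 30 + 31 + 30 + 31 + 31 + 30 + 31 + 30 + 8 = 633.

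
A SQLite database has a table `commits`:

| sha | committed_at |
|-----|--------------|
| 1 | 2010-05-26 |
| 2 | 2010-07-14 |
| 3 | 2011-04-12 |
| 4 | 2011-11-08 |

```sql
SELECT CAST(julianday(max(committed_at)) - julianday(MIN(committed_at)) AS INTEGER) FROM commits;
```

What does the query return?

531

MIN = 2010-05-26, MAX = 2011-11-08.
5 days remain in May 2010 after the 26th (31 − 26).
Full months from June 2010 through October 2011 contribute their day counts.
Then 8 days into November 2011.
Total: 5 + 30 + 31 + 31 + 30 + 31 + 30 + 31 + 31 + 28 + 31 + 30 + 31 + 30 + 31 + 31 + 30 + 31 + 8 = 531.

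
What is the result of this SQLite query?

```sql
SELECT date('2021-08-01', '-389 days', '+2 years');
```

2022-07-08

Applying '-389 days' to 2021-08-01: counting 389 days back gives 2020-07-08.
Adding +2 years to 2020-07-08 gives 2022-07-08.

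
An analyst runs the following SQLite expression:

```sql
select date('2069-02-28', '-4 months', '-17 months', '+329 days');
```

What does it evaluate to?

2068-04-21

Adding -4 months to 2069-02-28 gives 2068-10-28.
Adding -17 months to 2068-10-28 gives 2067-05-28.
Applying '+329 days' to 2067-05-28: counting 329 days forward gives 2068-04-21.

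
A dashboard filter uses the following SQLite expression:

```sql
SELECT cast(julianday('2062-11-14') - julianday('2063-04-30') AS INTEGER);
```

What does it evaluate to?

-167

16 days remain in November 2062 after the 14th (30 − 14).
December 2062: 31 days.
January 2063: 31 days.
February 2063: 28 days.
March 2063: 31 days.
Then 30 days into April 2063.
Total: 16 + 31 + 31 + 28 + 31 + 30 = 167.
The subtraction is earlier − later, so the result is −167 → -167.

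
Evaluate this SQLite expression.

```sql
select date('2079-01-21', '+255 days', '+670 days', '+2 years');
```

Applying '+255 days' to 2079-01-21: counting 255 days forward gives 2079-10-03.
Applying '+670 days' to 2079-10-03: counting 670 days forward gives 2081-08-03.
Adding +2 years to 2081-08-03 gives 2083-08-03.

2083-08-03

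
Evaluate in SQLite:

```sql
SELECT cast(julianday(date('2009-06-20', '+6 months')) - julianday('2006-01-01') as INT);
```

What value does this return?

1449

Adding +6 months to 2009-06-20 gives 2009-12-20.
30 days remain in January 2006 after the 1st (31 − 1).
Full months from February 2006 through November 2009 contribute their day counts.
Then 20 days into December 2009.
Total: 30 + 28 + 31 + 30 + 31 + 30 + 31 + 31 + 30 + 31 + 30 + 31 + 31 + 28 + 31 + 30 + 31 + 30 + 31 + 31 + 30 + 31 + 30 + 31 + 31 + 29 + 31 + 30 + 31 + 30 + 31 + 31 + 30 + 31 + 30 + 31 + 31 + 28 + 31 + 30 + 31 + 30 + 31 + 31 + 30 + 31 + 30 + 20 = 1449.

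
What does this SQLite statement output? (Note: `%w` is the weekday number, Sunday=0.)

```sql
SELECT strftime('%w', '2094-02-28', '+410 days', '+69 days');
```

3

First apply '+410 days', '+69 days': 2094-02-28 → 2095-06-22.
2095-06-22 is a Wednesday; with Sunday=0 that is 3.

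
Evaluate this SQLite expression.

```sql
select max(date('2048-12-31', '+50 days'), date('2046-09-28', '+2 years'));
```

2049-02-19

date('2048-12-31', '+50 days') → 2049-02-19.
date('2046-09-28', '+2 years') → 2048-09-28.
Later of the two is 2049-02-19.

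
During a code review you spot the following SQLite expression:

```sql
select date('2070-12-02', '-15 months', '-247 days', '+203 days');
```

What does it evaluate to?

Adding -15 months to 2070-12-02 gives 2069-09-02.
Applying '-247 days' to 2069-09-02: counting 247 days back gives 2068-12-29.
Applying '+203 days' to 2068-12-29: counting 203 days forward gives 2069-07-20.

2069-07-20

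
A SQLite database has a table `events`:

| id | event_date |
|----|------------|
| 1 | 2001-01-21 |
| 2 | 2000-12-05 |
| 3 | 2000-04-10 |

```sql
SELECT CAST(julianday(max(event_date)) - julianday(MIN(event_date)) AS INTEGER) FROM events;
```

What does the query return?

286

MIN = 2000-04-10, MAX = 2001-01-21.
20 days remain in April 2000 after the 10th (30 − 10).
Full months from May 2000 through December 2000 contribute their day counts.
Then 21 days into January 2001.
Total: 20 + 31 + 30 + 31 + 31 + 30 + 31 + 30 + 31 + 21 = 286.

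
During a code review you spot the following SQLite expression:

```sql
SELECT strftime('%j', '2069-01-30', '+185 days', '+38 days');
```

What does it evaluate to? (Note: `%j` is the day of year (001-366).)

253

First apply '+185 days', '+38 days': 2069-01-30 → 2069-09-10.
Day-of-year for 2069-09-10: days since 2069-01-01 inclusive = 253, zero-padded to 253.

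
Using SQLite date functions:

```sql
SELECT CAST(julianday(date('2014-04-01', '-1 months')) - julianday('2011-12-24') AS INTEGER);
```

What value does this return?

798

Adding -1 month to 2014-04-01 gives 2014-03-01.
7 days remain in December 2011 after the 24th (31 − 24).
Full months from January 2012 through February 2014 contribute their day counts.
Then 1 day into March 2014.
Total: 7 + 31 + 29 + 31 + 30 + 31 + 30 + 31 + 31 + 30 + 31 + 30 + 31 + 31 + 28 + 31 + 30 + 31 + 30 + 31 + 31 + 30 + 31 + 30 + 31 + 31 + 28 + 1 = 798.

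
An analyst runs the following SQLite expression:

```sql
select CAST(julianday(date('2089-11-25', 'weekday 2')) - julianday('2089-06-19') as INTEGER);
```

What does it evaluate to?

`weekday 2` advances to the next Tuesday; 2089-11-25 is a Friday, so it moves forward to 2089-11-29.
11 days remain in June 2089 after the 19th (30 − 19).
July 2089: 31 days.
August 2089: 31 days.
September 2089: 30 days.
October 2089: 31 days.
Then 29 days into November 2089.
Total: 11 + 31 + 31 + 30 + 31 + 29 = 163.

163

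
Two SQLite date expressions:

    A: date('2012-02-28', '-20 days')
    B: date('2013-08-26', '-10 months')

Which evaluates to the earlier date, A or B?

A = 2012-02-08.
B = 2012-10-26.
A is earlier.

A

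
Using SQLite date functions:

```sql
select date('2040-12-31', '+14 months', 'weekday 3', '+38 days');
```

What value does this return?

2042-04-12

Adding +14 months to 2040-12-31 targets 2042-02-31. February 2042 has only 28 days, so SQLite normalizes the 3-day overflow forward to 2042-03-03.
`weekday 3` advances to the next Wednesday; 2042-03-03 is a Monday, so it moves forward to 2042-03-05.
March 2042 has 31 days; 26 remain after the 5th, so 27 days reach 2042-04-01.
Advancing 11 more days within April lands on 2042-04-12.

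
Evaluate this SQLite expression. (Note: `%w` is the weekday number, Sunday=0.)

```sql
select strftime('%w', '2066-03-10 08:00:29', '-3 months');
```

First apply '-3 months': 2066-03-10 08:00:29 → 2065-12-10 08:00:29.
2065-12-10 is a Thursday; with Sunday=0 that is 4.

4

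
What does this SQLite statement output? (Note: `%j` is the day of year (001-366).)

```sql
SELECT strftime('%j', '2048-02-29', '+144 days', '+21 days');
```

First apply '+144 days', '+21 days': 2048-02-29 → 2048-08-12.
Day-of-year for 2048-08-12: days since 2048-01-01 inclusive = 225, zero-padded to 225.

225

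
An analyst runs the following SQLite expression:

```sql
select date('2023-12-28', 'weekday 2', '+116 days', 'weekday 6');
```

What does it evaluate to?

`weekday 2` advances to the next Tuesday; 2023-12-28 is a Thursday, so it moves forward to 2024-01-02.
Applying '+116 days' to 2024-01-02: counting 116 days forward gives 2024-04-27.
`weekday 6` advances to the next Saturday; 2024-04-27 is already a Saturday, so it stays at 2024-04-27.

2024-04-27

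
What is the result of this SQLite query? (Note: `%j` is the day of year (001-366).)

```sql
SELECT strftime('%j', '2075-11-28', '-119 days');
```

First apply '-119 days': 2075-11-28 → 2075-08-01.
Day-of-year for 2075-08-01: days since 2075-01-01 inclusive = 213, zero-padded to 213.

213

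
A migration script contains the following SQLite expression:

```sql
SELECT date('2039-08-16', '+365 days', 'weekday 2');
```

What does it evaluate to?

2040-08-21

Applying '+365 days' to 2039-08-16: counting 365 days forward gives 2040-08-15.
`weekday 2` advances to the next Tuesday; 2040-08-15 is a Wednesday, so it moves forward to 2040-08-21.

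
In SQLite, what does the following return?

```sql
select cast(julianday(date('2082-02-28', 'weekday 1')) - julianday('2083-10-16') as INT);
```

`weekday 1` advances to the next Monday; 2082-02-28 is a Saturday, so it moves forward to 2082-03-02.
29 days remain in March 2082 after the 2nd (31 − 2).
Full months from April 2082 through September 2083 contribute their day counts.
Then 16 days into October 2083.
Total: 29 + 30 + 31 + 30 + 31 + 31 + 30 + 31 + 30 + 31 + 31 + 28 + 31 + 30 + 31 + 30 + 31 + 31 + 30 + 16 = 593.
The subtraction is earlier − later, so the result is −593 → -593.

-593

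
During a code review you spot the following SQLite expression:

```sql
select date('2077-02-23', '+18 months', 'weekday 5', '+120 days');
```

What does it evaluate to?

2078-12-24

Adding +18 months to 2077-02-23 gives 2078-08-23.
`weekday 5` advances to the next Friday; 2078-08-23 is a Tuesday, so it moves forward to 2078-08-26.
Applying '+120 days' to 2078-08-26: counting 120 days forward gives 2078-12-24.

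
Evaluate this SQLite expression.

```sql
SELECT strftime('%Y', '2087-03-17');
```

2087

`%Y` extracts the 4-digit year: 2087.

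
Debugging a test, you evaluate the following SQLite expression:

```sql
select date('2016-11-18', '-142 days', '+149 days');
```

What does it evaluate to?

2016-11-25

Applying '-142 days' to 2016-11-18: counting 142 days back gives 2016-06-29.
Applying '+149 days' to 2016-06-29: counting 149 days forward gives 2016-11-25.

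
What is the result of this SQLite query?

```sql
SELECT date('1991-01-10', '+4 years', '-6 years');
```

1989-01-10

Adding +4 years to 1991-01-10 gives 1995-01-10.
Adding -6 years to 1995-01-10 gives 1989-01-10.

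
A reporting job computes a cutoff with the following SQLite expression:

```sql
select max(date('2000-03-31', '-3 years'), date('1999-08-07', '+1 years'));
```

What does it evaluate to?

2000-08-07

date('2000-03-31', '-3 years') → 1997-03-31.
date('1999-08-07', '+1 years') → 2000-08-07.
Later of the two is 2000-08-07.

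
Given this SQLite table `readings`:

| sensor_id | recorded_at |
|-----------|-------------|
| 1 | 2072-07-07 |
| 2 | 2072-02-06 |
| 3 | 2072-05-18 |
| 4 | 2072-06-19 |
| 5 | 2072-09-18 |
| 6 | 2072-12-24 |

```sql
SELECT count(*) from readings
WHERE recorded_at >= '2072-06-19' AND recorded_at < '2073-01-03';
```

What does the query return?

Rows in [2072-06-19, 2073-01-03): 2072-07-07, 2072-06-19, 2072-09-18, 2072-12-24 → 4 rows.

4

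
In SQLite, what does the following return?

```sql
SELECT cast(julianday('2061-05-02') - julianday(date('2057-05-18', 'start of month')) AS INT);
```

1462

`start of month` rewinds 2057-05-18 to 2057-05-01.
30 days remain in May 2057 after the 1st (31 − 1).
Full months from June 2057 through April 2061 contribute their day counts.
Then 2 days into May 2061.
Total: 30 + 30 + 31 + 31 + 30 + 31 + 30 + 31 + 31 + 28 + 31 + 30 + 31 + 30 + 31 + 31 + 30 + 31 + 30 + 31 + 31 + 28 + 31 + 30 + 31 + 30 + 31 + 31 + 30 + 31 + 30 + 31 + 31 + 29 + 31 + 30 + 31 + 30 + 31 + 31 + 30 + 31 + 30 + 31 + 31 + 28 + 31 + 30 + 2 = 1462.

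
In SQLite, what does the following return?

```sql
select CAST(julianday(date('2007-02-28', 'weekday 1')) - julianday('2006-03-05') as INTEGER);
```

`weekday 1` advances to the next Monday; 2007-02-28 is a Wednesday, so it moves forward to 2007-03-05.
26 days remain in March 2006 after the 5th (31 − 5).
Full months from April 2006 through February 2007 contribute their day counts.
Then 5 days into March 2007.
Total: 26 + 30 + 31 + 30 + 31 + 31 + 30 + 31 + 30 + 31 + 31 + 28 + 5 = 365.

365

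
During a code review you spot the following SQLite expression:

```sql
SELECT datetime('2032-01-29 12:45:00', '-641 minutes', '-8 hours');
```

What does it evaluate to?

641 minutes = 10h 41m; -641 minutes from 2032-01-29 12:45:00 is 2032-01-29 02:04:00.
-8 hours from 2032-01-29 02:04:00 is 2032-01-28 18:04:00 (crosses midnight).

2032-01-28 18:04:00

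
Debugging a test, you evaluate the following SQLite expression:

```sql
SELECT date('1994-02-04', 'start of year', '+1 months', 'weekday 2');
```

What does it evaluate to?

1994-02-01

`start of year` rewinds 1994-02-04 to 1994-01-01.
Adding +1 month to 1994-01-01 gives 1994-02-01.
`weekday 2` advances to the next Tuesday; 1994-02-01 is already a Tuesday, so it stays at 1994-02-01.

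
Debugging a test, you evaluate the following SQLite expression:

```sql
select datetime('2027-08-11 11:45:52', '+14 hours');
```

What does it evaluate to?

+14 hours from 2027-08-11 11:45:52 is 2027-08-12 01:45:52 (crosses midnight).

2027-08-12 01:45:52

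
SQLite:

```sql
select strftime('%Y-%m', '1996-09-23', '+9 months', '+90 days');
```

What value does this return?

First apply '+9 months', '+90 days': 1996-09-23 → 1997-09-21.
`%Y-%m` extracts the year-month: 1997-09.

1997-09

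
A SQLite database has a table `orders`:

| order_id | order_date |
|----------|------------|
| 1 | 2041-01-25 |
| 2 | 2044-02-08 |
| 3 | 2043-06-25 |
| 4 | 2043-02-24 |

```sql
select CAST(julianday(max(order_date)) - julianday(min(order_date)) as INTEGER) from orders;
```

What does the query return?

MIN = 2041-01-25, MAX = 2044-02-08.
6 days remain in January 2041 after the 25th (31 − 25).
Full months from February 2041 through January 2044 contribute their day counts.
Then 8 days into February 2044.
Total: 6 + 28 + 31 + 30 + 31 + 30 + 31 + 31 + 30 + 31 + 30 + 31 + 31 + 28 + 31 + 30 + 31 + 30 + 31 + 31 + 30 + 31 + 30 + 31 + 31 + 28 + 31 + 30 + 31 + 30 + 31 + 31 + 30 + 31 + 30 + 31 + 31 + 8 = 1109.

1109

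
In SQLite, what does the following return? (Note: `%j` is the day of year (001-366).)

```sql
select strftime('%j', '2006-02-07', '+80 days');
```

118

First apply '+80 days': 2006-02-07 → 2006-04-28.
Day-of-year for 2006-04-28: days since 2006-01-01 inclusive = 118, zero-padded to 118.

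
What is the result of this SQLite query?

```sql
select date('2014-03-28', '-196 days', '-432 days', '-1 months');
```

Applying '-196 days' to 2014-03-28: counting 196 days back gives 2013-09-13.
Applying '-432 days' to 2013-09-13: counting 432 days back gives 2012-07-08.
Adding -1 month to 2012-07-08 gives 2012-06-08.

2012-06-08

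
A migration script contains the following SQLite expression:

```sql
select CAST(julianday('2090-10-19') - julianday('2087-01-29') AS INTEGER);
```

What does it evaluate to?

1359

2 days remain in January 2087 after the 29th (31 − 29).
Full months from February 2087 through September 2090 contribute their day counts.
Then 19 days into October 2090.
Total: 2 + 28 + 31 + 30 + 31 + 30 + 31 + 31 + 30 + 31 + 30 + 31 + 31 + 29 + 31 + 30 + 31 + 30 + 31 + 31 + 30 + 31 + 30 + 31 + 31 + 28 + 31 + 30 + 31 + 30 + 31 + 31 + 30 + 31 + 30 + 31 + 31 + 28 + 31 + 30 + 31 + 30 + 31 + 31 + 30 + 19 = 1359.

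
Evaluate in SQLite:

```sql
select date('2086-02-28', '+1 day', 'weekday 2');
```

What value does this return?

2086-03-05

February 2086 has 28 days; 0 remain after the 28th, so 1 days reach 2086-03-01.
`weekday 2` advances to the next Tuesday; 2086-03-01 is a Friday, so it moves forward to 2086-03-05.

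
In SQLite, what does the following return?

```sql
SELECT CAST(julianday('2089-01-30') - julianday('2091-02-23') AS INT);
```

1 day remains in January 2089 after the 30th (31 − 30).
Full months from February 2089 through January 2091 contribute their day counts.
Then 23 days into February 2091.
Total: 1 + 28 + 31 + 30 + 31 + 30 + 31 + 31 + 30 + 31 + 30 + 31 + 31 + 28 + 31 + 30 + 31 + 30 + 31 + 31 + 30 + 31 + 30 + 31 + 31 + 23 = 754.
The subtraction is earlier − later, so the result is −754 → -754.

-754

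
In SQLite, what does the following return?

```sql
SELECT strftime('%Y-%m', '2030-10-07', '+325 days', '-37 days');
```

2031-07

First apply '+325 days', '-37 days': 2030-10-07 → 2031-07-22.
`%Y-%m` extracts the year-month: 2031-07.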